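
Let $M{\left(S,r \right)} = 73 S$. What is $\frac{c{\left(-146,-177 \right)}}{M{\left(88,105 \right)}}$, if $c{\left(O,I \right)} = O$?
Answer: $- \frac{1}{44} \approx -0.022727$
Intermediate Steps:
$\frac{c{\left(-146,-177 \right)}}{M{\left(88,105 \right)}} = - \frac{146}{73 \cdot 88} = - \frac{146}{6424} = \left(-146\right) \frac{1}{6424} = - \frac{1}{44}$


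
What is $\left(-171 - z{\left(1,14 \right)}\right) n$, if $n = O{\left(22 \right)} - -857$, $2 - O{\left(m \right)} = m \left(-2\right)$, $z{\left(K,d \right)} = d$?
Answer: $-167055$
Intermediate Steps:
$O{\left(m \right)} = 2 + 2 m$ ($O{\left(m \right)} = 2 - m \left(-2\right) = 2 - - 2 m = 2 + 2 m$)
$n = 903$ ($n = \left(2 + 2 \cdot 22\right) - -857 = \left(2 + 44\right) + 857 = 46 + 857 = 903$)
$\left(-171 - z{\left(1,14 \right)}\right) n = \left(-171 - 14\right) 903 = \left(-185\right) 903 = -167055$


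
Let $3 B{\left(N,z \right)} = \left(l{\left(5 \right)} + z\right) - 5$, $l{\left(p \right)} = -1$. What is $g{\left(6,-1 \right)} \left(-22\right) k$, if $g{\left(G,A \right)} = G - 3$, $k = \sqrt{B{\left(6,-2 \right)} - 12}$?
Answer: $- 44 i \sqrt{33} \approx - 252.76 i$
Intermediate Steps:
$B{\left(N,z \right)} = -2 + \frac{z}{3}$ ($B{\left(N,z \right)} = \frac{\left(-1 + z\right) - 5}{3} = \frac{-6 + z}{3} = -2 + \frac{z}{3}$)
$k = \frac{2 i \sqrt{33}}{3}$ ($k = \sqrt{\left(-2 + \frac{1}{3} \left(-2\right)\right) - 12} = \sqrt{\left(-2 - \frac{2}{3}\right) - 12} = \sqrt{- \frac{8}{3} - 12} = \sqrt{- \frac{44}{3}} = \frac{2 i \sqrt{33}}{3} \approx 3.8297 i$)
$g{\left(G,A \right)} = -3 + G$
$g{\left(6,-1 \right)} \left(-22\right) k = \left(-3 + 6\right) \left(-22\right) \frac{2 i \sqrt{33}}{3} = 3 \left(-22\right) \frac{2 i \sqrt{33}}{3} = - 66 \frac{2 i \sqrt{33}}{3} = - 44 i \sqrt{33}$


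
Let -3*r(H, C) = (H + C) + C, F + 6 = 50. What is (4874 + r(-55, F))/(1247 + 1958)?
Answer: 4863/3205 ≈ 1.5173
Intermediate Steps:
F = 44 (F = -6 + 50 = 44)
r(H, C) = -2*C/3 - H/3 (r(H, C) = -((H + C) + C)/3 = -((C + H) + C)/3 = -(H + 2*C)/3 = -2*C/3 - H/3)
(4874 + r(-55, F))/(1247 + 1958) = (4874 + (-2/3*44 - 1/3*(-55)))/(1247 + 1958) = (4874 + (-88/3 + 55/3))/3205 = (4874 - 11)*(1/3205) = 4863*(1/3205) = 4863/3205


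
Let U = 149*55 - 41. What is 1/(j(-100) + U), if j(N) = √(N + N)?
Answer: 4077/33243958 - 5*I*√2/33243958 ≈ 0.00012264 - 2.127e-7*I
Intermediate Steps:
U = 8154 (U = 8195 - 41 = 8154)
j(N) = √2*√N (j(N) = √(2*N) = √2*√N)
1/(j(-100) + U) = 1/(√2*√(-100) + 8154) = 1/(√2*(10*I) + 8154) = 1/(10*I*√2 + 8154) = 1/(8154 + 10*I*√2)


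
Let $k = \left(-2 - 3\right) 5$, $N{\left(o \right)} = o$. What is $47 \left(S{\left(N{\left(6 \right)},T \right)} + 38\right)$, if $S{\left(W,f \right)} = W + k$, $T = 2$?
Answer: $893$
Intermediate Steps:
$k = -25$ ($k = \left(-5\right) 5 = -25$)
$S{\left(W,f \right)} = -25 + W$ ($S{\left(W,f \right)} = W - 25 = -25 + W$)
$47 \left(S{\left(N{\left(6 \right)},T \right)} + 38\right) = 47 \left(\left(-25 + 6\right) + 38\right) = 47 \left(-19 + 38\right) = 47 \cdot 19 = 893$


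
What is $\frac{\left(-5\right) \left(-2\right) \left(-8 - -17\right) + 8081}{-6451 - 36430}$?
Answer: $- \frac{8171}{42881} \approx -0.19055$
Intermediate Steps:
$\frac{\left(-5\right) \left(-2\right) \left(-8 - -17\right) + 8081}{-6451 - 36430} = \frac{10 \left(-8 + 17\right) + 8081}{-42881} = \left(10 \cdot 9 + 8081\right) \left(- \frac{1}{42881}\right) = \left(90 + 8081\right) \left(- \frac{1}{42881}\right) = 8171 \left(- \frac{1}{42881}\right) = - \frac{8171}{42881}$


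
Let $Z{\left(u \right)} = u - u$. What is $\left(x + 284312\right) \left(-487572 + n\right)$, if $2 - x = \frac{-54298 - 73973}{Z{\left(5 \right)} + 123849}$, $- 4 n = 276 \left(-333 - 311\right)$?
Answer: $- \frac{157613774805248}{1251} \approx -1.2599 \cdot 10^{11}$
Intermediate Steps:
$n = 44436$ ($n = - \frac{276 \left(-333 - 311\right)}{4} = - \frac{276 \left(-644\right)}{4} = \left(- \frac{1}{4}\right) \left(-177744\right) = 44436$)
$Z{\left(u \right)} = 0$
$x = \frac{11393}{3753}$ ($x = 2 - \frac{-54298 - 73973}{0 + 123849} = 2 - - \frac{128271}{123849} = 2 - \left(-128271\right) \frac{1}{123849} = 2 - - \frac{3887}{3753} = 2 + \frac{3887}{3753} = \frac{11393}{3753} \approx 3.0357$)
$\left(x + 284312\right) \left(-487572 + n\right) = \left(\frac{11393}{3753} + 284312\right) \left(-487572 + 44436\right) = \frac{1067034329}{3753} \left(-443136\right) = - \frac{157613774805248}{1251}$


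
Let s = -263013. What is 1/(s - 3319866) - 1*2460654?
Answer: -8816225542867/3582879 ≈ -2.4607e+6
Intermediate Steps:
1/(s - 3319866) - 1*2460654 = 1/(-263013 - 3319866) - 1*2460654 = 1/(-3582879) - 2460654 = -1/3582879 - 2460654 = -8816225542867/3582879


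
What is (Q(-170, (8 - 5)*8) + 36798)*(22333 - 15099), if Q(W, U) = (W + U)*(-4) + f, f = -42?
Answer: 270117560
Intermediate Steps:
Q(W, U) = -42 - 4*U - 4*W (Q(W, U) = (W + U)*(-4) - 42 = (U + W)*(-4) - 42 = (-4*U - 4*W) - 42 = -42 - 4*U - 4*W)
(Q(-170, (8 - 5)*8) + 36798)*(22333 - 15099) = ((-42 - 4*(8 - 5)*8 - 4*(-170)) + 36798)*(22333 - 15099) = ((-42 - 12*8 + 680) + 36798)*7234 = ((-42 - 4*24 + 680) + 36798)*7234 = ((-42 - 96 + 680) + 36798)*7234 = (542 + 36798)*7234 = 37340*7234 = 270117560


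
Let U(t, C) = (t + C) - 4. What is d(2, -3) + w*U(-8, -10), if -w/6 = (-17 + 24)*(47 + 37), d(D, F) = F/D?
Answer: 155229/2 ≈ 77615.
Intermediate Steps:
U(t, C) = -4 + C + t (U(t, C) = (C + t) - 4 = -4 + C + t)
w = -3528 (w = -6*(-17 + 24)*(47 + 37) = -42*84 = -6*588 = -3528)
d(2, -3) + w*U(-8, -10) = -3/2 - 3528*(-4 - 10 - 8) = -3*½ - 3528*(-22) = -3/2 + 77616 = 155229/2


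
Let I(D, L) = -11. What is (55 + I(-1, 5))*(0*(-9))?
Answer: 0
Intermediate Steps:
(55 + I(-1, 5))*(0*(-9)) = (55 - 11)*(0*(-9)) = 44*0 = 0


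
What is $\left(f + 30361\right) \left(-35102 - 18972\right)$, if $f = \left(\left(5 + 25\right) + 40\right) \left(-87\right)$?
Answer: $-1312430054$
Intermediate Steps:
$f = -6090$ ($f = \left(30 + 40\right) \left(-87\right) = 70 \left(-87\right) = -6090$)
$\left(f + 30361\right) \left(-35102 - 18972\right) = \left(-6090 + 30361\right) \left(-35102 - 18972\right) = 24271 \left(-54074\right) = -1312430054$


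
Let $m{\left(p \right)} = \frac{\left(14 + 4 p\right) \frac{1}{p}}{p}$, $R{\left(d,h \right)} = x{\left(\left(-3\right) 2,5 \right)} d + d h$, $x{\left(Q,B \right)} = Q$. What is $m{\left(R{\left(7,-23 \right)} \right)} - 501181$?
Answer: $- \frac{2950452661}{5887} \approx -5.0118 \cdot 10^{5}$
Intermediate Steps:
$R{\left(d,h \right)} = - 6 d + d h$ ($R{\left(d,h \right)} = \left(-3\right) 2 d + d h = - 6 d + d h$)
$m{\left(p \right)} = \frac{14 + 4 p}{p^{2}}$ ($m{\left(p \right)} = \frac{\frac{1}{p} \left(14 + 4 p\right)}{p} = \frac{14 + 4 p}{p^{2}}$)
$m{\left(R{\left(7,-23 \right)} \right)} - 501181 = \frac{2 \left(7 + 2 \cdot 7 \left(-6 - 23\right)\right)}{49 \left(-6 - 23\right)^{2}} - 501181 = \frac{2 \left(7 + 2 \cdot 7 \left(-29\right)\right)}{41209} - 501181 = \frac{2 \left(7 + 2 \left(-203\right)\right)}{41209} - 501181 = 2 \cdot \frac{1}{41209} \left(7 - 406\right) - 501181 = 2 \cdot \frac{1}{41209} \left(-399\right) - 501181 = - \frac{114}{5887} - 501181 = - \frac{2950452661}{5887}$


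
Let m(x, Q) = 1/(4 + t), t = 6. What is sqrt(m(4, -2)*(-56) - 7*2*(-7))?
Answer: sqrt(2310)/5 ≈ 9.6125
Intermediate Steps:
m(x, Q) = 1/10 (m(x, Q) = 1/(4 + 6) = 1/10)
sqrt(m(4, -2)*(-56) - 7*2*(-7)) = sqrt((1/10)*(-56) - 7*2*(-7)) = sqrt(-28/5 - 14*(-7)) = sqrt(-28/5 + 98) = sqrt(462/5) = sqrt(2310)/5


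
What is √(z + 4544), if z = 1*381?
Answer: 5*√197 ≈ 70.178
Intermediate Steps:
z = 381
√(z + 4544) = √(381 + 4544) = √4925 = 5*√197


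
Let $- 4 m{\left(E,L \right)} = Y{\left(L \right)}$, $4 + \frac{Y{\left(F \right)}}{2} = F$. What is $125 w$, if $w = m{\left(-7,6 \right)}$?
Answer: $-125$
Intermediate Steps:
$Y{\left(F \right)} = -8 + 2 F$
$m{\left(E,L \right)} = 2 - \frac{L}{2}$ ($m{\left(E,L \right)} = - \frac{-8 + 2 L}{4} = 2 - \frac{L}{2}$)
$w = -1$ ($w = 2 - 3 = -1$)
$125 w = 125 \left(-1\right) = -125$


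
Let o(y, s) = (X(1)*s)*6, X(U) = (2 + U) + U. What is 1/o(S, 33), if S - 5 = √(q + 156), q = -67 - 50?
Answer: 1/792 ≈ 0.0012626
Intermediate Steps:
X(U) = 2 + 2*U
q = -117
S = 5 + √39 (S = 5 + √(-117 + 156) = 5 + √39 ≈ 11.245)
o(y, s) = 24*s (o(y, s) = ((2 + 2*1)*s)*6 = ((2 + 2)*s)*6 = (4*s)*6 = 24*s)
1/o(S, 33) = 1/(24*33) = 1/792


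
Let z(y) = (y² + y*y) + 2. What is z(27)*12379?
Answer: 18073340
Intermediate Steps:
z(y) = 2 + 2*y² (z(y) = (y² + y²) + 2 = 2*y² + 2 = 2 + 2*y²)
z(27)*12379 = (2 + 2*27²)*12379 = (2 + 2*729)*12379 = (2 + 1458)*12379 = 1460*12379 = 18073340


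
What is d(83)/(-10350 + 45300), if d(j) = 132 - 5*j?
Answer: -283/34950 ≈ -0.0080973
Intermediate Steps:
d(83)/(-10350 + 45300) = (132 - 5*83)/(-10350 + 45300) = (132 - 415)/34950 = -283*1/34950 = -283/34950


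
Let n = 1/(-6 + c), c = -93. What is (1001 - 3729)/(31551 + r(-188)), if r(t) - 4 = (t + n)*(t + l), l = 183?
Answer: -135036/1608505 ≈ -0.083951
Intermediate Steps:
n = -1/99 (n = 1/(-6 - 93) = 1/(-99) = -1/99 ≈ -0.010101)
r(t) = 4 + (183 + t)*(-1/99 + t) (r(t) = 4 + (t - 1/99)*(t + 183) = 4 + (-1/99 + t)*(183 + t) = 4 + (183 + t)*(-1/99 + t))
(1001 - 3729)/(31551 + r(-188)) = (1001 - 3729)/(31551 + (71/33 + (-188)² + (18116/99)*(-188))) = -2728/(31551 + (71/33 + 35344 - 3405808/99)) = -2728/(31551 + 93461/99) = -2728/3217010/99 = -2728*99/3217010 = -135036/1608505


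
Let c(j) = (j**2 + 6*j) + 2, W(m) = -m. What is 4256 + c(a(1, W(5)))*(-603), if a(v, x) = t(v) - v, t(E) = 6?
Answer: -30115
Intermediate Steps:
a(v, x) = 6 - v
c(j) = 2 + j**2 + 6*j
4256 + c(a(1, W(5)))*(-603) = 4256 + (2 + (6 - 1*1)**2 + 6*(6 - 1*1))*(-603) = 4256 + (2 + (6 - 1)**2 + 6*(6 - 1))*(-603) = 4256 + (2 + 5**2 + 6*5)*(-603) = 4256 + (2 + 25 + 30)*(-603) = 4256 + 57*(-603) = 4256 - 34371 = -30115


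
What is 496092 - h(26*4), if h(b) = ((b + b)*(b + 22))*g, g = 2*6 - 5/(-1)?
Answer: 50556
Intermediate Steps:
g = 17 (g = 12 - 5*(-1) = 12 + 5 = 17)
h(b) = 34*b*(22 + b) (h(b) = ((b + b)*(b + 22))*17 = ((2*b)*(22 + b))*17 = (2*b*(22 + b))*17 = 34*b*(22 + b))
496092 - h(26*4) = 496092 - 34*26*4*(22 + 26*4) = 496092 - 34*104*(22 + 104) = 496092 - 34*104*126 = 496092 - 1*445536 = 496092 - 445536 = 50556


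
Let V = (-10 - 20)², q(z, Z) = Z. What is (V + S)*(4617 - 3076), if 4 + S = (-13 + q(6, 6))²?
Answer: 1456245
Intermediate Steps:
S = 45 (S = -4 + (-13 + 6)² = -4 + (-7)² = -4 + 49 = 45)
V = 900 (V = (-30)² = 900)
(V + S)*(4617 - 3076) = (900 + 45)*(4617 - 3076) = 945*1541 = 1456245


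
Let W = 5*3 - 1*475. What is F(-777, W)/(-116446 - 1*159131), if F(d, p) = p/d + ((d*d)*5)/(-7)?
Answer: 335069135/214123329 ≈ 1.5648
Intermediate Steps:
W = -460 (W = 15 - 475 = -460)
F(d, p) = -5*d²/7 + p/d (F(d, p) = p/d + (d²*5)*(-⅐) = p/d + (5*d²)*(-⅐) = p/d - 5*d²/7 = -5*d²/7 + p/d)
F(-777, W)/(-116446 - 1*159131) = ((-460 - 5/7*(-777)³)/(-777))/(-116446 - 1*159131) = (-(-460 - 5/7*(-469097433))/777)/(-116446 - 159131) = -(-460 + 335069595)/777/(-275577) = -1/777*335069135*(-1/275577) = -335069135/777*(-1/275577) = 335069135/214123329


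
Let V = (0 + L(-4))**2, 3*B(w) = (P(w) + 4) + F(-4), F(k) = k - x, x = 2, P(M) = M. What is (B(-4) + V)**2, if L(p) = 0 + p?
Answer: 196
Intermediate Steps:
F(k) = -2 + k (F(k) = k - 1*2 = k - 2 = -2 + k)
L(p) = p
B(w) = -2/3 + w/3 (B(w) = ((w + 4) + (-2 - 4))/3 = ((4 + w) - 6)/3 = (-2 + w)/3 = -2/3 + w/3)
V = 16 (V = (0 - 4)**2 = (-4)**2 = 16)
(B(-4) + V)**2 = ((-2/3 + (1/3)*(-4)) + 16)**2 = ((-2/3 - 4/3) + 16)**2 = (-2 + 16)**2 = 14**2 = 196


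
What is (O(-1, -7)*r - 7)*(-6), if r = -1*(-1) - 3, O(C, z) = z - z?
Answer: 42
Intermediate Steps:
O(C, z) = 0
r = -2 (r = 1 - 3 = -2)
(O(-1, -7)*r - 7)*(-6) = (0*(-2) - 7)*(-6) = (0 - 7)*(-6) = -7*(-6) = 42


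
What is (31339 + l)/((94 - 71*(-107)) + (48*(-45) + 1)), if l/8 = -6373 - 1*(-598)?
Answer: -14861/5532 ≈ -2.6864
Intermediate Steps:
l = -46200 (l = 8*(-6373 - 1*(-598)) = 8*(-6373 + 598) = 8*(-5775) = -46200)
(31339 + l)/((94 - 71*(-107)) + (48*(-45) + 1)) = (31339 - 46200)/((94 - 71*(-107)) + (48*(-45) + 1)) = -14861/((94 + 7597) + (-2160 + 1)) = -14861/(7691 - 2159) = -14861/5532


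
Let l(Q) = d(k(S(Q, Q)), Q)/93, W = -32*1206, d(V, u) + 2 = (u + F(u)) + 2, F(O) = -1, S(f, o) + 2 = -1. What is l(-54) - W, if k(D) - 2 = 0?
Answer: 3589001/93 ≈ 38591.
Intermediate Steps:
S(f, o) = -3 (S(f, o) = -2 - 1 = -3)
k(D) = 2 (k(D) = 2 + 0 = 2)
d(V, u) = -1 + u (d(V, u) = -2 + ((u - 1) + 2) = -2 + ((-1 + u) + 2) = -2 + (1 + u) = -1 + u)
W = -38592
l(Q) = -1/93 + Q/93 (l(Q) = (-1 + Q)/93 = (-1 + Q)*(1/93) = -1/93 + Q/93)
l(-54) - W = (-1/93 + (1/93)*(-54)) - 1*(-38592) = (-1/93 - 18/31) + 38592 = -55/93 + 38592 = 3589001/93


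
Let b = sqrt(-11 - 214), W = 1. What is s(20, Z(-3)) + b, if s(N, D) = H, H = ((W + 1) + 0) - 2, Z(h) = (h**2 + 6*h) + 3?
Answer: 15*I ≈ 15.0*I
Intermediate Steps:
Z(h) = 3 + h**2 + 6*h
b = 15*I (b = sqrt(-225) = 15*I ≈ 15.0*I)
H = 0 (H = ((1 + 1) + 0) - 2 = (2 + 0) - 2 = 2 - 2 = 0)
s(N, D) = 0
s(20, Z(-3)) + b = 0 + 15*I = 15*I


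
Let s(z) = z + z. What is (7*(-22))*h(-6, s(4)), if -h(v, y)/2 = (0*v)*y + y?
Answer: 2464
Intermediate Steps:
s(z) = 2*z
h(v, y) = -2*y (h(v, y) = -2*((0*v)*y + y) = -2*(0*y + y) = -2*(0 + y) = -2*y)
(7*(-22))*h(-6, s(4)) = (7*(-22))*(-4*4) = -(-308)*8 = -154*(-16) = 2464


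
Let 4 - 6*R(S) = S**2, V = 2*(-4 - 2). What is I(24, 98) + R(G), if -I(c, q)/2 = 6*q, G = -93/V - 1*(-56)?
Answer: -177857/96 ≈ -1852.7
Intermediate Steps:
V = -12 (V = 2*(-6) = -12)
G = 255/4 (G = -93/(-12) - 1*(-56) = -93*(-1/12) + 56 = 31/4 + 56 = 255/4 ≈ 63.750)
R(S) = 2/3 - S**2/6
I(c, q) = -12*q
I(24, 98) + R(G) = -12*98 + (2/3 - (255/4)**2/6) = -1176 + (2/3 - 1/6*65025/16) = -1176 + (2/3 - 21675/32) = -1176 - 64961/96 = -177857/96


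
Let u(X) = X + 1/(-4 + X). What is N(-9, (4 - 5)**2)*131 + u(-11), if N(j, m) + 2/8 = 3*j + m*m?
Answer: -206989/60 ≈ -3449.8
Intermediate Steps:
N(j, m) = -1/4 + m**2 + 3*j (N(j, m) = -1/4 + (3*j + m*m) = -1/4 + (3*j + m**2) = -1/4 + (m**2 + 3*j) = -1/4 + m**2 + 3*j)
N(-9, (4 - 5)**2)*131 + u(-11) = (-1/4 + ((4 - 5)**2)**2 + 3*(-9))*131 + (1 + (-11)**2 - 4*(-11))/(-4 - 11) = (-1/4 + ((-1)**2)**2 - 27)*131 + (1 + 121 + 44)/(-15) = (-1/4 + 1**2 - 27)*131 - 1/15*166 = (-1/4 + 1 - 27)*131 - 166/15 = -105/4*131 - 166/15 = -13755/4 - 166/15 = -206989/60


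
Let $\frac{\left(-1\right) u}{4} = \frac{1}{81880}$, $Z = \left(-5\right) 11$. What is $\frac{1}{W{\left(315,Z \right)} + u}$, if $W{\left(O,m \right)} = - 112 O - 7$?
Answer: $- \frac{20470}{722324891} \approx -2.8339 \cdot 10^{-5}$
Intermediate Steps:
$Z = -55$
$W{\left(O,m \right)} = -7 - 112 O$
$u = - \frac{1}{20470}$ ($u = - \frac{4}{81880} = \left(-4\right) \frac{1}{81880} = - \frac{1}{20470} \approx -4.8852 \cdot 10^{-5}$)
$\frac{1}{W{\left(315,Z \right)} + u} = \frac{1}{\left(-7 - 35280\right) - \frac{1}{20470}} = \frac{1}{-35287 - \frac{1}{20470}} = \frac{1}{- \frac{722324891}{20470}} = - \frac{20470}{722324891}$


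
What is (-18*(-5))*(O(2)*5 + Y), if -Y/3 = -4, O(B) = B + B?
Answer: 2880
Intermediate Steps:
O(B) = 2*B
Y = 12 (Y = -3*(-4) = 12)
(-18*(-5))*(O(2)*5 + Y) = (-18*(-5))*((2*2)*5 + 12) = 90*(4*5 + 12) = 90*(20 + 12) = 90*32 = 2880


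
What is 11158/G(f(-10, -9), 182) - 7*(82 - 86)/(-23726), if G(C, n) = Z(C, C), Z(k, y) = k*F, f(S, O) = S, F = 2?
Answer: -66183817/118630 ≈ -557.90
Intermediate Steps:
Z(k, y) = 2*k (Z(k, y) = k*2 = 2*k)
G(C, n) = 2*C
11158/G(f(-10, -9), 182) - 7*(82 - 86)/(-23726) = 11158/((2*(-10))) - 7*(82 - 86)/(-23726) = 11158/(-20) - 7*(-4)*(-1/23726) = 11158*(-1/20) + 28*(-1/23726) = -5579/10 - 14/11863 = -66183817/118630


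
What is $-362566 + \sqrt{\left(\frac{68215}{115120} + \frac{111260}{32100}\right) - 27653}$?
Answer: $-362566 + \frac{i \sqrt{2359772588954071635}}{9238380} \approx -3.6257 \cdot 10^{5} + 166.28 i$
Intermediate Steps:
$-362566 + \sqrt{\left(\frac{68215}{115120} + \frac{111260}{32100}\right) - 27653} = -362566 + \sqrt{\left(68215 \cdot \frac{1}{115120} + 111260 \cdot \frac{1}{32100}\right) - 27653} = -362566 + \sqrt{\left(\frac{13643}{23024} + \frac{5563}{1605}\right) - 27653} = -362566 + \sqrt{\frac{149979527}{36953520} - 27653} = -362566 + \sqrt{- \frac{1021725709033}{36953520}} = -362566 + \frac{i \sqrt{2359772588954071635}}{9238380}$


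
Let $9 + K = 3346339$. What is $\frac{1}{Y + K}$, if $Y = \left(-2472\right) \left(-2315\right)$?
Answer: $\frac{1}{9069010} \approx 1.1027 \cdot 10^{-7}$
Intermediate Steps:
$K = 3346330$ ($K = -9 + 3346339 = 3346330$)
$Y = 5722680$
$\frac{1}{Y + K} = \frac{1}{5722680 + 3346330} = \frac{1}{9069010}$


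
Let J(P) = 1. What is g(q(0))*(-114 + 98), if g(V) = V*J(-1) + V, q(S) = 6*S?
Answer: 0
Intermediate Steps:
g(V) = 2*V (g(V) = V*1 + V = V + V = 2*V)
g(q(0))*(-114 + 98) = (2*(6*0))*(-114 + 98) = (2*0)*(-16) = 0*(-16) = 0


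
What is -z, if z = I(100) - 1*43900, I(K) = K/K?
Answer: 43899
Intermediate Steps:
I(K) = 1
z = -43899 (z = 1 - 1*43900 = 1 - 43900 = -43899)
-z = -1*(-43899) = 43899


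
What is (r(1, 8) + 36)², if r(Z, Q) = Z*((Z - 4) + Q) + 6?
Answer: 2209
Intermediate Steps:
r(Z, Q) = 6 + Z*(-4 + Q + Z) (r(Z, Q) = Z*((-4 + Z) + Q) + 6 = Z*(-4 + Q + Z) + 6 = 6 + Z*(-4 + Q + Z))
(r(1, 8) + 36)² = ((6 + 1² - 4*1 + 8*1) + 36)² = ((6 + 1 - 4 + 8) + 36)² = (11 + 36)² = 47² = 2209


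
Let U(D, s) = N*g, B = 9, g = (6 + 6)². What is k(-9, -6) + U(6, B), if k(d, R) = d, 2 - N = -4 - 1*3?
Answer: 1287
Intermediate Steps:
N = 9 (N = 2 - (-4 - 1*3) = 2 - (-4 - 3) = 2 - 1*(-7) = 2 + 7 = 9)
g = 144 (g = 12² = 144)
U(D, s) = 1296 (U(D, s) = 9*144 = 1296)
k(-9, -6) + U(6, B) = -9 + 1296 = 1287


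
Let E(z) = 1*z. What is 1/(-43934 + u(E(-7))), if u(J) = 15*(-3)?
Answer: -1/43979 ≈ -2.2738e-5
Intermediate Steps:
E(z) = z
u(J) = -45
1/(-43934 + u(E(-7))) = 1/(-43934 - 45) = 1/(-43979) = -1/43979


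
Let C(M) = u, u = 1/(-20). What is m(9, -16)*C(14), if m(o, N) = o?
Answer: -9/20 ≈ -0.45000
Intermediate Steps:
u = -1/20 (u = 1*(-1/20) = -1/20 ≈ -0.050000)
C(M) = -1/20
m(9, -16)*C(14) = 9*(-1/20) = -9/20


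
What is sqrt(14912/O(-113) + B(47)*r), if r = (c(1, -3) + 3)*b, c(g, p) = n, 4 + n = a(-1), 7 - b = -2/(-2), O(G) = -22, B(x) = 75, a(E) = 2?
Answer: I*sqrt(27566)/11 ≈ 15.094*I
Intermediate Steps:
b = 6 (b = 7 - (-2)/(-2) = 7 - (-2)*(-1)/2 = 7 - 1*1 = 7 - 1 = 6)
n = -2 (n = -4 + 2 = -2)
c(g, p) = -2
r = 6 (r = (-2 + 3)*6 = 1*6 = 6)
sqrt(14912/O(-113) + B(47)*r) = sqrt(14912/(-22) + 75*6) = sqrt(14912*(-1/22) + 450) = sqrt(-7456/11 + 450) = sqrt(-2506/11) = I*sqrt(27566)/11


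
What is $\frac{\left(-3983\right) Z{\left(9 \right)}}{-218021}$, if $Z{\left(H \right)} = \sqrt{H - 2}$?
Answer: $\frac{3983 \sqrt{7}}{218021} \approx 0.048335$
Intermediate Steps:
$Z{\left(H \right)} = \sqrt{-2 + H}$
$\frac{\left(-3983\right) Z{\left(9 \right)}}{-218021} = \frac{\left(-3983\right) \sqrt{-2 + 9}}{-218021} = - 3983 \sqrt{7} \left(- \frac{1}{218021}\right) = \frac{3983 \sqrt{7}}{218021}$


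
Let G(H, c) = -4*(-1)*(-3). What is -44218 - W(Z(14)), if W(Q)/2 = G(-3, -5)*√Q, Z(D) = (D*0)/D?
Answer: -44218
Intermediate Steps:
G(H, c) = -12 (G(H, c) = 4*(-3) = -12)
Z(D) = 0 (Z(D) = 0/D = 0)
W(Q) = -24*√Q (W(Q) = 2*(-12*√Q) = -24*√Q)
-44218 - W(Z(14)) = -44218 - (-24)*√0 = -44218 - (-24)*0 = -44218 - 1*0 = -44218 + 0 = -44218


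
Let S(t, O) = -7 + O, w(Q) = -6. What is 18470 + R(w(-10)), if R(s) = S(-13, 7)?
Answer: 18470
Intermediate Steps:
R(s) = 0 (R(s) = -7 + 7 = 0)
18470 + R(w(-10)) = 18470 + 0 = 18470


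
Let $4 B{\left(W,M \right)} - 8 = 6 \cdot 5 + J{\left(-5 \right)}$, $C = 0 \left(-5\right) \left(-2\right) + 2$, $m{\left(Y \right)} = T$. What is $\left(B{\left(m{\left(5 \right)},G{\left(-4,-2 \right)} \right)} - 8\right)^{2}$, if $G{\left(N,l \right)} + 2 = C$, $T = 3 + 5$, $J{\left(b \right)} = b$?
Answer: $\frac{1}{16} \approx 0.0625$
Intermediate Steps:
$T = 8$
$m{\left(Y \right)} = 8$
$C = 2$ ($C = 0 \left(-2\right) + 2 = 0 + 2 = 2$)
$G{\left(N,l \right)} = 0$ ($G{\left(N,l \right)} = -2 + 2 = 0$)
$B{\left(W,M \right)} = \frac{33}{4}$ ($B{\left(W,M \right)} = 2 + \frac{6 \cdot 5 - 5}{4} = 2 + \frac{30 - 5}{4} = 2 + \frac{1}{4} \cdot 25 = 2 + \frac{25}{4} = \frac{33}{4}$)
$\left(B{\left(m{\left(5 \right)},G{\left(-4,-2 \right)} \right)} - 8\right)^{2} = \left(\frac{33}{4} - 8\right)^{2} = \left(\frac{1}{4}\right)^{2} = \frac{1}{16}$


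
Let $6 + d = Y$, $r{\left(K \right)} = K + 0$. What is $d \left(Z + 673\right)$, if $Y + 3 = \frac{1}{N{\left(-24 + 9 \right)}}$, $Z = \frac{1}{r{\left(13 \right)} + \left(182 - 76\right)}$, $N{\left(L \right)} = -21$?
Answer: $- \frac{5072240}{833} \approx -6089.1$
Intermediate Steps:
$r{\left(K \right)} = K$
$Z = \frac{1}{119}$ ($Z = \frac{1}{13 + \left(182 - 76\right)} = \frac{1}{13 + 106} = \frac{1}{119} \approx 0.0084034$)
$Y = - \frac{64}{21}$ ($Y = -3 + \frac{1}{-21} = -3 - \frac{1}{21} = - \frac{64}{21} \approx -3.0476$)
$d = - \frac{190}{21}$ ($d = -6 - \frac{64}{21} = - \frac{190}{21} \approx -9.0476$)
$d \left(Z + 673\right) = - \frac{190 \left(\frac{1}{119} + 673\right)}{21} = \left(- \frac{190}{21}\right) \frac{80088}{119} = - \frac{5072240}{833}$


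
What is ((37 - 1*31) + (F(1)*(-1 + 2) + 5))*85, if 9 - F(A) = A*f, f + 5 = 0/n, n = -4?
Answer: 2125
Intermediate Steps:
f = -5 (f = -5 + 0/(-4) = -5 + 0*(-¼) = -5 + 0 = -5)
F(A) = 9 + 5*A (F(A) = 9 - A*(-5) = 9 - (-5)*A = 9 + 5*A)
((37 - 1*31) + (F(1)*(-1 + 2) + 5))*85 = ((37 - 1*31) + ((9 + 5*1)*(-1 + 2) + 5))*85 = ((37 - 31) + ((9 + 5)*1 + 5))*85 = (6 + (14*1 + 5))*85 = (6 + (14 + 5))*85 = (6 + 19)*85 = 25*85 = 2125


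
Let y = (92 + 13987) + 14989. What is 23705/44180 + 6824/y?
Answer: 49527063/64211212 ≈ 0.77131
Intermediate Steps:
y = 29068 (y = 14079 + 14989 = 29068)
23705/44180 + 6824/y = 23705/44180 + 6824/29068 = 23705*(1/44180) + 6824*(1/29068) = 4741/8836 + 1706/7267 = 49527063/64211212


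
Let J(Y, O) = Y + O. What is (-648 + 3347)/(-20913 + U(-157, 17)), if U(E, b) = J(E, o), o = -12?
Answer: -2699/21082 ≈ -0.12802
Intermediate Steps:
J(Y, O) = O + Y
U(E, b) = -12 + E
(-648 + 3347)/(-20913 + U(-157, 17)) = (-648 + 3347)/(-20913 + (-12 - 157)) = 2699/(-20913 - 169) = 2699/(-21082) = 2699*(-1/21082) = -2699/21082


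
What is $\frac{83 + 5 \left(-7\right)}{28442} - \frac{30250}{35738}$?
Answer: $- \frac{214663769}{254115049} \approx -0.84475$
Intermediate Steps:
$\frac{83 + 5 \left(-7\right)}{28442} - \frac{30250}{35738} = \left(83 - 35\right) \frac{1}{28442} - \frac{15125}{17869} = 48 \cdot \frac{1}{28442} - \frac{15125}{17869} = \frac{24}{14221} - \frac{15125}{17869} = - \frac{214663769}{254115049}$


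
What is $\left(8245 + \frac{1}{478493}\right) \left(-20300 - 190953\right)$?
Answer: $- \frac{833430009066858}{478493} \approx -1.7418 \cdot 10^{9}$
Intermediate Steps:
$\left(8245 + \frac{1}{478493}\right) \left(-20300 - 190953\right) = \left(8245 + \frac{1}{478493}\right) \left(-211253\right) = \frac{3945174786}{478493} \left(-211253\right) = - \frac{833430009066858}{478493}$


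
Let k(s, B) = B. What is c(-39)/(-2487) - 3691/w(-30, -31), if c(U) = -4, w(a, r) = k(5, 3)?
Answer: -1019945/829 ≈ -1230.3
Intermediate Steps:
w(a, r) = 3
c(-39)/(-2487) - 3691/w(-30, -31) = -4/(-2487) - 3691/3 = -4*(-1/2487) - 3691*1/3 = 4/2487 - 3691/3 = -1019945/829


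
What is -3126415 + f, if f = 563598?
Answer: -2562817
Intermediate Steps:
-3126415 + f = -3126415 + 563598 = -2562817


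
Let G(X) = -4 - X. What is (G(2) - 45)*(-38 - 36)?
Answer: 3774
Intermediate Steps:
(G(2) - 45)*(-38 - 36) = ((-4 - 1*2) - 45)*(-38 - 36) = ((-4 - 2) - 45)*(-74) = (-6 - 45)*(-74) = -51*(-74) = 3774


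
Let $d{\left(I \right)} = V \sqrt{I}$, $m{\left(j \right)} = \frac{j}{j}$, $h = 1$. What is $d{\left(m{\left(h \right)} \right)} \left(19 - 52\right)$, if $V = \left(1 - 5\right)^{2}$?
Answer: $-528$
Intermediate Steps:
$m{\left(j \right)} = 1$
$V = 16$ ($V = \left(-4\right)^{2} = 16$)
$d{\left(I \right)} = 16 \sqrt{I}$
$d{\left(m{\left(h \right)} \right)} \left(19 - 52\right) = 16 \sqrt{1} \left(19 - 52\right) = 16 \cdot 1 \left(-33\right) = 16 \left(-33\right) = -528$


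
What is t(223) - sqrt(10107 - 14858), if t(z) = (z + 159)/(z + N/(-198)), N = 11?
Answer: 6876/4013 - I*sqrt(4751) ≈ 1.7134 - 68.927*I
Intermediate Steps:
t(z) = (159 + z)/(-1/18 + z) (t(z) = (z + 159)/(z + 11/(-198)) = (159 + z)/(z + 11*(-1/198)) = (159 + z)/(z - 1/18) = (159 + z)/(-1/18 + z))
t(223) - sqrt(10107 - 14858) = 18*(159 + 223)/(-1 + 18*223) - sqrt(10107 - 14858) = 18*382/(-1 + 4014) - sqrt(-4751) = 18*382/4013 - I*sqrt(4751) = 18*(1/4013)*382 - I*sqrt(4751) = 6876/4013 - I*sqrt(4751)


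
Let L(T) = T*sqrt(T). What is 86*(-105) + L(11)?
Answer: -9030 + 11*sqrt(11) ≈ -8993.5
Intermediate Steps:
L(T) = T**(3/2)
86*(-105) + L(11) = 86*(-105) + 11**(3/2) = -9030 + 11*sqrt(11)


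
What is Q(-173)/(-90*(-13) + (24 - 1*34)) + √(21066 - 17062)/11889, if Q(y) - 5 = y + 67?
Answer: -101/1160 + 2*√1001/11889 ≈ -0.081747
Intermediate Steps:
Q(y) = 72 + y (Q(y) = 5 + (y + 67) = 5 + (67 + y) = 72 + y)
Q(-173)/(-90*(-13) + (24 - 1*34)) + √(21066 - 17062)/11889 = (72 - 173)/(-90*(-13) + (24 - 1*34)) + √(21066 - 17062)/11889 = -101/(1170 + (24 - 34)) + √4004*(1/11889) = -101/(1170 - 10) + (2*√1001)*(1/11889) = -101/1160 + 2*√1001/11889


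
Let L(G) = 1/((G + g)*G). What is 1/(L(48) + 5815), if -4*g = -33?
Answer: 2700/15700501 ≈ 0.00017197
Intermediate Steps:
g = 33/4 (g = -¼*(-33) = 33/4 ≈ 8.2500)
L(G) = 1/(G*(33/4 + G)) (L(G) = 1/((G + 33/4)*G) = 1/((33/4 + G)*G) = 1/(G*(33/4 + G)))
1/(L(48) + 5815) = 1/(4/(48*(33 + 4*48)) + 5815) = 1/(4*(1/48)/(33 + 192) + 5815) = 1/(4*(1/48)/225 + 5815) = 1/(4*(1/48)*(1/225) + 5815) = 1/(1/2700 + 5815) = 1/(15700501/2700) = 2700/15700501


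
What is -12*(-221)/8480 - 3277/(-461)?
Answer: 7252883/977320 ≈ 7.4212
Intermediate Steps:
-12*(-221)/8480 - 3277/(-461) = 2652*(1/8480) - 3277*(-1/461) = 663/2120 + 3277/461 = 7252883/977320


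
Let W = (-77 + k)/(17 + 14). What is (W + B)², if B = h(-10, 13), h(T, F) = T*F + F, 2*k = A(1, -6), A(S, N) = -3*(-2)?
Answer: 13697401/961 ≈ 14253.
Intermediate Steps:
A(S, N) = 6
k = 3 (k = (½)*6 = 3)
h(T, F) = F + F*T (h(T, F) = F*T + F = F + F*T)
W = -74/31 (W = (-77 + 3)/(17 + 14) = -74/31 ≈ -2.3871)
B = -117 (B = 13*(1 - 10) = 13*(-9) = -117)
(W + B)² = (-74/31 - 117)² = (-3701/31)² = 13697401/961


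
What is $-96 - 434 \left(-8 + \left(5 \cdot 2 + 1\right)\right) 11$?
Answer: $-14418$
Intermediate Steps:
$-96 - 434 \left(-8 + \left(5 \cdot 2 + 1\right)\right) 11 = -96 - 434 \left(-8 + \left(10 + 1\right)\right) 11 = -96 - 434 \left(-8 + 11\right) 11 = -96 - 434 \cdot 3 \cdot 11 = -96 - 14322 = -14418$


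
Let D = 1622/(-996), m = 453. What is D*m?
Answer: -122461/166 ≈ -737.72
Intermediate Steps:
D = -811/498 (D = 1622*(-1/996) = -811/498 ≈ -1.6285)
D*m = -811/498*453 = -122461/166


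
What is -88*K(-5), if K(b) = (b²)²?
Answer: -55000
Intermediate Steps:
K(b) = b⁴
-88*K(-5) = -88*(-5)⁴ = -88*625 = -55000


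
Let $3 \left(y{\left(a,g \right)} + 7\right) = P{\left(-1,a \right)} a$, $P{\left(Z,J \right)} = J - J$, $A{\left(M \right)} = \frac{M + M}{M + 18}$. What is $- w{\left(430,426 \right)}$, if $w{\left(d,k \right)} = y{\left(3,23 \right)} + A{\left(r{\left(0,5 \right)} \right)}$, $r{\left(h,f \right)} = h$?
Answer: $7$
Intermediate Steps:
$A{\left(M \right)} = \frac{2 M}{18 + M}$
$P{\left(Z,J \right)} = 0$
$y{\left(a,g \right)} = -7$ ($y{\left(a,g \right)} = -7 + \frac{0 a}{3} = -7 + \frac{1}{3} \cdot 0 = -7 + 0 = -7$)
$w{\left(d,k \right)} = -7$ ($w{\left(d,k \right)} = -7 + 2 \cdot 0 \frac{1}{18 + 0} = -7 + 2 \cdot 0 \cdot \frac{1}{18} = -7 + 0 = -7$)
$- w{\left(430,426 \right)} = \left(-1\right) \left(-7\right) = 7$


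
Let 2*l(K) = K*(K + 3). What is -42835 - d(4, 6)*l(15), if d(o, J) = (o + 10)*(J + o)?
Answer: -61735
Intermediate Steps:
d(o, J) = (10 + o)*(J + o)
l(K) = K*(3 + K)/2 (l(K) = (K*(K + 3))/2 = (K*(3 + K))/2 = K*(3 + K)/2)
-42835 - d(4, 6)*l(15) = -42835 - (4² + 10*6 + 10*4 + 6*4)*(½)*15*(3 + 15) = -42835 - (16 + 60 + 40 + 24)*(½)*15*18 = -42835 - 140*135 = -42835 - 1*18900 = -42835 - 18900 = -61735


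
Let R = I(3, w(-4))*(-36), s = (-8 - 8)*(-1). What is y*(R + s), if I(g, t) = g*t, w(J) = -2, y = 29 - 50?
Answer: -4872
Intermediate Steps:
y = -21
s = 16 (s = -16*(-1) = 16)
R = 216 (R = (3*(-2))*(-36) = -6*(-36) = 216)
y*(R + s) = -21*(216 + 16) = -21*232 = -4872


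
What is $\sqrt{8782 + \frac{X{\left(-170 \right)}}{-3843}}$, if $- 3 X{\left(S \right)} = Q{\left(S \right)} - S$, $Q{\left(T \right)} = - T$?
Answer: $\frac{\sqrt{129698711058}}{3843} \approx 93.713$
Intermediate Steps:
$X{\left(S \right)} = \frac{2 S}{3}$ ($X{\left(S \right)} = - \frac{- S - S}{3} = - \frac{\left(-2\right) S}{3} = \frac{2 S}{3}$)
$\sqrt{8782 + \frac{X{\left(-170 \right)}}{-3843}} = \sqrt{8782 + \frac{\frac{2}{3} \left(-170\right)}{-3843}} = \sqrt{8782 - - \frac{340}{11529}} = \sqrt{8782 + \frac{340}{11529}} = \sqrt{\frac{101248018}{11529}} = \frac{\sqrt{129698711058}}{3843}$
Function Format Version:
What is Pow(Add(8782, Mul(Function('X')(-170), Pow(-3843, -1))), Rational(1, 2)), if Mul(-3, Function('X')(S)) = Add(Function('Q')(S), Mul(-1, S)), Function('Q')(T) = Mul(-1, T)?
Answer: Mul(Rational(1, 3843), Pow(129698711058, Rational(1, 2))) ≈ 93.713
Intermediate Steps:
Function('X')(S) = Mul(Rational(2, 3), S) (Function('X')(S) = Mul(Rational(-1, 3), Add(Mul(-1, S), Mul(-1, S))) = Mul(Rational(-1, 3), Mul(-2, S)) = Mul(Rational(2, 3), S))
Pow(Add(8782, Mul(Function('X')(-170), Pow(-3843, -1))), Rational(1, 2)) = Pow(Add(8782, Mul(Mul(Rational(2, 3), -170), Pow(-3843, -1))), Rational(1, 2)) = Pow(Add(8782, Mul(Rational(-340, 3), Rational(-1, 3843))), Rational(1, 2)) = Pow(Add(8782, Rational(340, 11529)), Rational(1, 2)) = Pow(Rational(101248018, 11529), Rational(1, 2)) = Mul(Rational(1, 3843), Pow(129698711058, Rational(1, 2)))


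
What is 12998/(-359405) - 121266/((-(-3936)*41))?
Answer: -7613528663/9666556880 ≈ -0.78761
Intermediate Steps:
12998/(-359405) - 121266/((-(-3936)*41)) = 12998*(-1/359405) - 121266/((-246*(-656))) = -12998/359405 - 121266/161376 = -12998/359405 - 121266*1/161376 = -12998/359405 - 20211/26896 = -7613528663/9666556880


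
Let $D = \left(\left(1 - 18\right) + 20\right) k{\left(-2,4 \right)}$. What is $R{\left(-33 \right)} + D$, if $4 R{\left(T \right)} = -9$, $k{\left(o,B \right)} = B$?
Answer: $\frac{39}{4} \approx 9.75$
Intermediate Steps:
$R{\left(T \right)} = - \frac{9}{4}$ ($R{\left(T \right)} = \frac{1}{4} \left(-9\right) = - \frac{9}{4}$)
$D = 12$ ($D = \left(\left(1 - 18\right) + 20\right) 4 = \left(-17 + 20\right) 4 = 3 \cdot 4 = 12$)
$R{\left(-33 \right)} + D = - \frac{9}{4} + 12 = \frac{39}{4}$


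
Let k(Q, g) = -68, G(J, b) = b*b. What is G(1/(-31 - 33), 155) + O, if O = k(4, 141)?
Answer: 23957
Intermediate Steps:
G(J, b) = b²
O = -68
G(1/(-31 - 33), 155) + O = 155² - 68 = 24025 - 68 = 23957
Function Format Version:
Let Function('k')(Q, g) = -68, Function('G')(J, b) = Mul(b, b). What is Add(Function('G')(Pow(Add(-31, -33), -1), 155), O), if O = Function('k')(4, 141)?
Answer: 23957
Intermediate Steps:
Function('G')(J, b) = Pow(b, 2)
O = -68
Add(Function('G')(Pow(Add(-31, -33), -1), 155), O) = Add(Pow(155, 2), -68) = Add(24025, -68) = 23957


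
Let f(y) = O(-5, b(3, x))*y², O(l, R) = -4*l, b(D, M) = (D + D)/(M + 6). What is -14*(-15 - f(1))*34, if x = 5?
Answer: 16660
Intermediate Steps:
b(D, M) = 2*D/(6 + M) (b(D, M) = (2*D)/(6 + M) = 2*D/(6 + M))
f(y) = 20*y² (f(y) = (-4*(-5))*y² = 20*y²)
-14*(-15 - f(1))*34 = -14*(-15 - 20*1²)*34 = -14*(-15 - 20)*34 = -14*(-35)*34 = 490*34 = 16660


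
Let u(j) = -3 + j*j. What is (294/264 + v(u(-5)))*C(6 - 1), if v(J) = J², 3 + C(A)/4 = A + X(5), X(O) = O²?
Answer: 576315/11 ≈ 52392.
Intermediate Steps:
C(A) = 88 + 4*A (C(A) = -12 + 4*(A + 5²) = -12 + 4*(A + 25) = -12 + 4*(25 + A) = -12 + (100 + 4*A) = 88 + 4*A)
u(j) = -3 + j²
(294/264 + v(u(-5)))*C(6 - 1) = (294/264 + (-3 + (-5)²)²)*(88 + 4*(6 - 1)) = (294*(1/264) + (-3 + 25)²)*(88 + 4*5) = (49/44 + 22²)*(88 + 20) = (49/44 + 484)*108 = (21345/44)*108 = 576315/11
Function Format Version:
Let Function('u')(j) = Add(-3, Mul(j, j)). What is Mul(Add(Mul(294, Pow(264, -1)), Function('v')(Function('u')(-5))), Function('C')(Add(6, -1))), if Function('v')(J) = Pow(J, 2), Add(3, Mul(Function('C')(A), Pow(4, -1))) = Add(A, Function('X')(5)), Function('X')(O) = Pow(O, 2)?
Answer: Rational(576315, 11) ≈ 52392.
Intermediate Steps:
Function('C')(A) = Add(88, Mul(4, A)) (Function('C')(A) = Add(-12, Mul(4, Add(A, Pow(5, 2)))) = Add(-12, Mul(4, Add(A, 25))) = Add(-12, Mul(4, Add(25, A))) = Add(-12, Add(100, Mul(4, A))) = Add(88, Mul(4, A)))
Function('u')(j) = Add(-3, Pow(j, 2))
Mul(Add(Mul(294, Pow(264, -1)), Function('v')(Function('u')(-5))), Function('C')(Add(6, -1))) = Mul(Add(Mul(294, Pow(264, -1)), Pow(Add(-3, Pow(-5, 2)), 2)), Add(88, Mul(4, Add(6, -1)))) = Mul(Add(Mul(294, Rational(1, 264)), Pow(Add(-3, 25), 2)), Add(88, Mul(4, 5))) = Mul(Add(Rational(49, 44), Pow(22, 2)), Add(88, 20)) = Mul(Add(Rational(49, 44), 484), 108) = Mul(Rational(21345, 44), 108) = Rational(576315, 11)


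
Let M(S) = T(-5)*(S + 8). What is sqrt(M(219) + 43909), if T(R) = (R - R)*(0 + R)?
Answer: sqrt(43909) ≈ 209.54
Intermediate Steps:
T(R) = 0 (T(R) = 0*R = 0)
M(S) = 0 (M(S) = 0*(S + 8) = 0*(8 + S) = 0)
sqrt(M(219) + 43909) = sqrt(0 + 43909) = sqrt(43909)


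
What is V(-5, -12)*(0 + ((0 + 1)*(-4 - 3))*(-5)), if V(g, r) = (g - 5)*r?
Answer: 4200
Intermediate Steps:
V(g, r) = r*(-5 + g) (V(g, r) = (-5 + g)*r = r*(-5 + g))
V(-5, -12)*(0 + ((0 + 1)*(-4 - 3))*(-5)) = (-12*(-5 - 5))*(0 + ((0 + 1)*(-4 - 3))*(-5)) = (-12*(-10))*(0 + (1*(-7))*(-5)) = 120*(0 - 7*(-5)) = 120*(0 + 35) = 120*35 = 4200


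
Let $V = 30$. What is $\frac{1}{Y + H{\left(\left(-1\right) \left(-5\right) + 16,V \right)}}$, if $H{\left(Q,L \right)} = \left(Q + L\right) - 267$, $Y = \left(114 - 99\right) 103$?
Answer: $\frac{1}{1329} \approx 0.00075245$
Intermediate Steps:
$Y = 1545$ ($Y = 15 \cdot 103 = 1545$)
$H{\left(Q,L \right)} = -267 + L + Q$ ($H{\left(Q,L \right)} = \left(L + Q\right) - 267 = -267 + L + Q$)
$\frac{1}{Y + H{\left(\left(-1\right) \left(-5\right) + 16,V \right)}} = \frac{1}{1545 + \left(-267 + 30 + \left(\left(-1\right) \left(-5\right) + 16\right)\right)} = \frac{1}{1545 + \left(-267 + 30 + \left(5 + 16\right)\right)} = \frac{1}{1545 + \left(-267 + 30 + 21\right)} = \frac{1}{1545 - 216} = \frac{1}{1329}$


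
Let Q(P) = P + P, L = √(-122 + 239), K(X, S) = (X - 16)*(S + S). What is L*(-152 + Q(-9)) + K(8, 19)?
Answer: -304 - 510*√13 ≈ -2142.8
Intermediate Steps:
K(X, S) = 2*S*(-16 + X) (K(X, S) = (-16 + X)*(2*S) = 2*S*(-16 + X))
L = 3*√13 (L = √117 = 3*√13 ≈ 10.817)
Q(P) = 2*P
L*(-152 + Q(-9)) + K(8, 19) = (3*√13)*(-152 + 2*(-9)) + 2*19*(-16 + 8) = (3*√13)*(-152 - 18) + 2*19*(-8) = (3*√13)*(-170) - 304 = -510*√13 - 304 = -304 - 510*√13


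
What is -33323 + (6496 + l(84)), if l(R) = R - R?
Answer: -26827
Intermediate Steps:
l(R) = 0
-33323 + (6496 + l(84)) = -33323 + (6496 + 0) = -33323 + 6496 = -26827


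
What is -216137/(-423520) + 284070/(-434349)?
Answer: -8810145529/61318496160 ≈ -0.14368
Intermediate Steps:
-216137/(-423520) + 284070/(-434349) = -216137*(-1/423520) + 284070*(-1/434349) = 216137/423520 - 94690/144783 = -8810145529/61318496160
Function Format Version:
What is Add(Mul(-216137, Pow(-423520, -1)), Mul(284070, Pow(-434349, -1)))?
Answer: Rational(-8810145529, 61318496160) ≈ -0.14368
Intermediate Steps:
Add(Mul(-216137, Pow(-423520, -1)), Mul(284070, Pow(-434349, -1))) = Add(Mul(-216137, Rational(-1, 423520)), Mul(284070, Rational(-1, 434349))) = Add(Rational(216137, 423520), Rational(-94690, 144783)) = Rational(-8810145529, 61318496160)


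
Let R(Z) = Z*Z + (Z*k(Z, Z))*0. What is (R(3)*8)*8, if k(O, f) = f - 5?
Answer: 576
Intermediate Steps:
k(O, f) = -5 + f
R(Z) = Z² (R(Z) = Z*Z + (Z*(-5 + Z))*0 = Z² + 0 = Z²)
(R(3)*8)*8 = (3²*8)*8 = (9*8)*8 = 72*8 = 576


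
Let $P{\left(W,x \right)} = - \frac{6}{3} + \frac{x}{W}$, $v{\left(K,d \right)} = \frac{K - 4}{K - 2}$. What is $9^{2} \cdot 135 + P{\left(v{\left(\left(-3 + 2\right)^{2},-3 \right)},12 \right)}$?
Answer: $10937$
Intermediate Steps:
$v{\left(K,d \right)} = \frac{-4 + K}{-2 + K}$
$P{\left(W,x \right)} = -2 + \frac{x}{W}$ ($P{\left(W,x \right)} = \left(-6\right) \frac{1}{3} + \frac{x}{W} = -2 + \frac{x}{W}$)
$9^{2} \cdot 135 + P{\left(v{\left(\left(-3 + 2\right)^{2},-3 \right)},12 \right)} = 9^{2} \cdot 135 - \left(2 - \frac{12}{\frac{1}{-2 + \left(-3 + 2\right)^{2}} \left(-4 + \left(-3 + 2\right)^{2}\right)}\right) = 81 \cdot 135 - \left(2 - \frac{12}{\frac{1}{-2 + \left(-1\right)^{2}} \left(-4 + \left(-1\right)^{2}\right)}\right) = 10935 - \left(2 - \frac{12}{\frac{1}{-2 + 1} \left(-4 + 1\right)}\right) = 10935 - \left(2 - \frac{12}{\frac{1}{-1} \left(-3\right)}\right) = 10935 - \left(2 - \frac{12}{\left(-1\right) \left(-3\right)}\right) = 10935 - \left(2 - \frac{12}{3}\right) = 10935 + \left(-2 + 12 \cdot \frac{1}{3}\right) = 10935 + \left(-2 + 4\right) = 10935 + 2 = 10937$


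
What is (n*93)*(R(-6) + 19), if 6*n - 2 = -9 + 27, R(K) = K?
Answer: 4030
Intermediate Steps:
n = 10/3 (n = ⅓ + (-9 + 27)/6 = ⅓ + (⅙)*18 = ⅓ + 3 = 10/3 ≈ 3.3333)
(n*93)*(R(-6) + 19) = ((10/3)*93)*(-6 + 19) = 310*13 = 4030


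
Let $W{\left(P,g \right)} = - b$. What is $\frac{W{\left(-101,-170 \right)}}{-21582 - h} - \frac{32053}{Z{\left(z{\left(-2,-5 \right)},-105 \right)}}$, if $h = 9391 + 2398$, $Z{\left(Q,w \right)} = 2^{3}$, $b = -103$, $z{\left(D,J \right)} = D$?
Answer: $- \frac{1069641487}{266968} \approx -4006.6$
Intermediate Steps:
$Z{\left(Q,w \right)} = 8$
$h = 11789$
$W{\left(P,g \right)} = 103$ ($W{\left(P,g \right)} = \left(-1\right) \left(-103\right) = 103$)
$\frac{W{\left(-101,-170 \right)}}{-21582 - h} - \frac{32053}{Z{\left(z{\left(-2,-5 \right)},-105 \right)}} = \frac{103}{-21582 - 11789} - \frac{32053}{8} = \frac{103}{-33371} - \frac{32053}{8} = 103 \left(- \frac{1}{33371}\right) - \frac{32053}{8} = - \frac{103}{33371} - \frac{32053}{8} = - \frac{1069641487}{266968}$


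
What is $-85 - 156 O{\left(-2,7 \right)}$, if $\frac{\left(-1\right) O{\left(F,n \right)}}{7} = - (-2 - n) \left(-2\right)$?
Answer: $-19741$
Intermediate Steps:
$O{\left(F,n \right)} = 28 + 14 n$ ($O{\left(F,n \right)} = - 7 - (-2 - n) \left(-2\right) = - 7 \left(2 + n\right) \left(-2\right) = - 7 \left(-4 - 2 n\right) = 28 + 14 n$)
$-85 - 156 O{\left(-2,7 \right)} = -85 - 156 \left(28 + 14 \cdot 7\right) = -85 - 156 \left(28 + 98\right) = -85 - 19656 = -19741$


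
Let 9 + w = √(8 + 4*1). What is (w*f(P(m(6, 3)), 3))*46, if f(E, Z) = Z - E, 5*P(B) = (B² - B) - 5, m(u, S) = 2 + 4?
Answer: 828 - 184*√3 ≈ 509.30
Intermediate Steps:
m(u, S) = 6
P(B) = -1 - B/5 + B²/5 (P(B) = ((B² - B) - 5)/5 = (-5 + B² - B)/5 = -1 - B/5 + B²/5)
w = -9 + 2*√3 (w = -9 + √(8 + 4*1) = -9 + √(8 + 4) = -9 + √12 = -9 + 2*√3 ≈ -5.5359)
(w*f(P(m(6, 3)), 3))*46 = ((-9 + 2*√3)*(3 - (-1 - ⅕*6 + (⅕)*6²)))*46 = ((-9 + 2*√3)*(3 - (-1 - 6/5 + (⅕)*36)))*46 = ((-9 + 2*√3)*(3 - (-1 - 6/5 + 36/5)))*46 = ((-9 + 2*√3)*(3 - 1*5))*46 = ((-9 + 2*√3)*(3 - 5))*46 = ((-9 + 2*√3)*(-2))*46 = (18 - 4*√3)*46 = 828 - 184*√3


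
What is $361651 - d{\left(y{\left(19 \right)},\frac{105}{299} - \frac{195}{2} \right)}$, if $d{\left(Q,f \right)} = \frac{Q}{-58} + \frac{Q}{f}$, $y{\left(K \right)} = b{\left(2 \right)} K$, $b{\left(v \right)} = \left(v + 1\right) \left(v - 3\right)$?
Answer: $\frac{406193790869}{1123170} \approx 3.6165 \cdot 10^{5}$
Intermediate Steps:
$b{\left(v \right)} = \left(1 + v\right) \left(-3 + v\right)$
$y{\left(K \right)} = - 3 K$ ($y{\left(K \right)} = \left(-3 + 2^{2} - 4\right) K = \left(-3 + 4 - 4\right) K = - 3 K$)
$d{\left(Q,f \right)} = - \frac{Q}{58} + \frac{Q}{f}$ ($d{\left(Q,f \right)} = Q \left(- \frac{1}{58}\right) + \frac{Q}{f} = - \frac{Q}{58} + \frac{Q}{f}$)
$361651 - d{\left(y{\left(19 \right)},\frac{105}{299} - \frac{195}{2} \right)} = 361651 - \left(- \frac{\left(-3\right) 19}{58} + \frac{\left(-3\right) 19}{\frac{105}{299} - \frac{195}{2}}\right) = 361651 - \left(\left(- \frac{1}{58}\right) \left(-57\right) - \frac{57}{105 \cdot \frac{1}{299} - \frac{195}{2}}\right) = 361651 - \left(\frac{57}{58} - \frac{57}{\frac{105}{299} - \frac{195}{2}}\right) = 361651 - \left(\frac{57}{58} - \frac{57}{- \frac{58095}{598}}\right) = 361651 - \left(\frac{57}{58} - - \frac{11362}{19365}\right) = 361651 - \left(\frac{57}{58} + \frac{11362}{19365}\right) = 361651 - \frac{1762801}{1123170} = \frac{406193790869}{1123170}$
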